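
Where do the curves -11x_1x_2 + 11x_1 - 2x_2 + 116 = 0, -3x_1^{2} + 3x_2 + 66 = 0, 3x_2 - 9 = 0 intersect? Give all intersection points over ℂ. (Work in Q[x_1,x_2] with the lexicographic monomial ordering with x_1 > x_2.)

{(5, 3)}

Compute a lex Gröbner basis by Buchberger's algorithm.
f_1 = -11x_1x_2 + 11x_1 - 2x_2 + 116, LT = x_1x_2.
f_2 = -3x_1^{2} + 3x_2 + 66, LT = x_1^{2}.
f_3 = 3x_2 - 9, LT = x_2.

S(f_1,f_2): lcm = x_1^{2}x_2. S = -x_1^{2} + \tfrac{2}{11}x_1x_2 - \tfrac{116}{11}x_1 + x_2^{2} + 22x_2.
  leading term x_1^{2}: subtract (\tfrac{1}{3})·f_2 from -x_1^{2} + \tfrac{2}{11}x_1x_2 - \tfrac{116}{11}x_1 + x_2^{2} + 22x_2 → \tfrac{2}{11}x_1x_2 - \tfrac{116}{11}x_1 + x_2^{2} + 21x_2 - 22
  leading term x_1x_2: subtract (-\tfrac{2}{121})·f_1 from \tfrac{2}{11}x_1x_2 - \tfrac{116}{11}x_1 + x_2^{2} + 21x_2 - 22 → -\tfrac{114}{11}x_1 + x_2^{2} + \tfrac{2537}{121}x_2 - \tfrac{2430}{121}
  leading term x_1: no divisor's leading term divides it; move -\tfrac{114}{11}x_1 to the remainder.
  leading term x_2^{2}: subtract (\tfrac{1}{3}x_2)·f_3 from x_2^{2} + \tfrac{2537}{121}x_2 - \tfrac{2430}{121} → \tfrac{2900}{121}x_2 - \tfrac{2430}{121}
  leading term x_2: subtract (\tfrac{2900}{363})·f_3 from \tfrac{2900}{121}x_2 - \tfrac{2430}{121} → \tfrac{570}{11}
  leading term 1: no divisor's leading term divides it; move \tfrac{570}{11} to the remainder.
  remainder -\tfrac{114}{11}x_1 + \tfrac{570}{11} ≠ 0; add h_4 = -\tfrac{114}{11}x_1 + \tfrac{570}{11} to the basis.

The other S-polynomials (S(f_1,f_3), S(f_2,f_3), S(f_1,h_4), S(f_2,h_4), S(f_3,h_4)) all reduce to 0 modulo the current basis, so we have a Gröbner basis.
Inter-reduce: drop elements whose leading term is divisible by another's, tail-reduce, and make monic.
Reduced Gröbner basis: {x_1 - 5, x_2 - 3}.

From the last basis element, x_2 - 3 = 0, so x_2 takes values in {3}. Each choice, substituted upward through the basis, yields the corresponding point(s) of the solution set.
  x_2 = 3: the earlier basis element becomes x_1 - 5 = 0, giving x_1 = 5 — point (5, 3).
Check: every point annihilates each of the original generators.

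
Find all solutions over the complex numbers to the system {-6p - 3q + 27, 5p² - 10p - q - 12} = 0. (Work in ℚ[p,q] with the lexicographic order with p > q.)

Compute a lex Gröbner basis by Buchberger's algorithm.
f_1 = -6p - 3q + 27, LT = p.
f_2 = 5p² - 10p - q - 12, LT = p².

S(f_1,f_2): lcm = p². S = ½pq - 5/2p + ⅕q + 12/5.
  leading term pq: subtract (-1/12q)·f_1 from ½pq - 5/2p + ⅕q + 12/5 → -5/2p - ¼q² + 49/20q + 12/5
  leading term p: subtract (5/12)·f_1 from -5/2p - ¼q² + 49/20q + 12/5 → -¼q² + 37/10q - 177/20
  leading term q²: no divisor's leading term divides it; move -¼q² to the remainder.
  leading term q: no divisor's leading term divides it; move 37/10q to the remainder.
  leading term 1: no divisor's leading term divides it; move -177/20 to the remainder.
  remainder -¼q² + 37/10q - 177/20 ≠ 0; add h_3 = -¼q² + 37/10q - 177/20 to the basis.

The other S-polynomials (S(f_1,h_3), S(f_2,h_3)) all reduce to 0 modulo the current basis, so we have a Gröbner basis.
Inter-reduce: drop elements whose leading term is divisible by another's, tail-reduce, and make monic.
Reduced Gröbner basis: {p + ½q - 9/2, q² - 74/5q + 177/5}.

Since the basis is lex-ordered, q² - 74/5q + 177/5 is univariate in q. Its roots are {3, 59/5}. Back-substituting each root into the other basis elements fixes the other coordinates.
  q = 3: the earlier basis element becomes p - 3 = 0, giving p = 3 — point (3, 3).
  q = 59/5: the earlier basis element becomes p + 7/5 = 0, giving p = -7/5 — point (-7/5, 59/5).
Substituting each solution back into the original system confirms all equations vanish.
This is the nonlinear analogue of row-reducing a linear system.

{(3, 3), (-7/5, 59/5)}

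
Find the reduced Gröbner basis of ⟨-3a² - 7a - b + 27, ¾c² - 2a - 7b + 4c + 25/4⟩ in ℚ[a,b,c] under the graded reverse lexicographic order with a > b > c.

G = {a² + 7/3a + ⅓b - 9, c² - 8/3a - 28/3b + 16/3c + 25/3}

The reduced Gröbner basis is the canonical form of the ideal for this ordering.

f_1 = -3a² - 7a - b + 27, LT = a².
f_2 = ¾c² - 2a - 7b + 4c + 25/4, LT = c².

The S-polynomials (S(f_1,f_2)) all reduce to 0 modulo the current basis, so we have a Gröbner basis.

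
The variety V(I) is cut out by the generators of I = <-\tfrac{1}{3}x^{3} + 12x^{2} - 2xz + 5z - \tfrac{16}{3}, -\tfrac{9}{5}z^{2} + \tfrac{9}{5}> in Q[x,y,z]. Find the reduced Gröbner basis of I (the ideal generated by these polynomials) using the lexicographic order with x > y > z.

f_1 = -\tfrac{1}{3}x^{3} + 12x^{2} - 2xz + 5z - \tfrac{16}{3}, LT = x^{3}.
f_2 = -\tfrac{9}{5}z^{2} + \tfrac{9}{5}, LT = z^{2}.

The S-polynomials (S(f_1,f_2)) all reduce to 0 modulo the current basis, so we have a Gröbner basis.

G = {x^{3} - 36x^{2} + 6xz - 15z + 16, z^{2} - 1}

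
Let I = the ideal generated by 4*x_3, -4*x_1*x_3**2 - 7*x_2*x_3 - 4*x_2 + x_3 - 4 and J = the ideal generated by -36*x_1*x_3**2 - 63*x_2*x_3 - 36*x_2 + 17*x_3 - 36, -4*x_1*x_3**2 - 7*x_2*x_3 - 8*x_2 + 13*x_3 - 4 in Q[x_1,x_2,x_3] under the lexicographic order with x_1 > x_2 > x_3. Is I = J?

For a fixed monomial order, each ideal has a unique reduced Gröbner basis; comparing bases decides equality.
Buchberger on the first generating set:
f_1 = 4*x_3, LT = x_3.
f_2 = -4*x_1*x_3**2 - 7*x_2*x_3 - 4*x_2 + x_3 - 4, LT = x_1*x_3**2.

S(f_1,f_2): lcm = x_1*x_3**2. S = -7/4*x_2*x_3 - x_2 + 1/4*x_3 - 1.
  leading term x_2*x_3: subtract (-7/16*x_2)·f_1 from -7/4*x_2*x_3 - x_2 + 1/4*x_3 - 1 → -x_2 + 1/4*x_3 - 1
  leading term x_2: no divisor's leading term divides it; move -x_2 to the remainder.
  leading term x_3: subtract (1/16)·f_1 from 1/4*x_3 - 1 → -1
  leading term 1: no divisor's leading term divides it; move -1 to the remainder.
  remainder -x_2 - 1 ≠ 0; add g_3 = -x_2 - 1 to the basis.

The other S-polynomials (S(f_1,g_3), S(f_2,g_3)) all reduce to 0 modulo the current basis, so we have a Gröbner basis.
Inter-reduce: drop elements whose leading term is divisible by another's, tail-reduce, and make monic.
Reduced Gröbner basis: {x_2 + 1, x_3}.

Buchberger on the second generating set:
h_1 = -36*x_1*x_3**2 - 63*x_2*x_3 - 36*x_2 + 17*x_3 - 36, LT = x_1*x_3**2.
h_2 = -4*x_1*x_3**2 - 7*x_2*x_3 - 8*x_2 + 13*x_3 - 4, LT = x_1*x_3**2.

S(h_1,h_2): lcm = x_1*x_3**2. S = -x_2 + 25/9*x_3.
  leading term x_2: no divisor's leading term divides it; move -x_2 to the remainder.
  leading term x_3: no divisor's leading term divides it; move 25/9*x_3 to the remainder.
  remainder -x_2 + 25/9*x_3 ≠ 0; add k_3 = -x_2 + 25/9*x_3 to the basis.

The other S-polynomials (S(h_1,k_3), S(h_2,k_3)) all reduce to 0 modulo the current basis, so we have a Gröbner basis.
Inter-reduce: drop elements whose leading term is divisible by another's, tail-reduce, and make monic.
Reduced Gröbner basis: {x_1*x_3**2 + 175/36*x_3**2 + 83/36*x_3 + 1, x_2 - 25/9*x_3}.

The bases are distinct; the ideals are different.

No, the ideals differ.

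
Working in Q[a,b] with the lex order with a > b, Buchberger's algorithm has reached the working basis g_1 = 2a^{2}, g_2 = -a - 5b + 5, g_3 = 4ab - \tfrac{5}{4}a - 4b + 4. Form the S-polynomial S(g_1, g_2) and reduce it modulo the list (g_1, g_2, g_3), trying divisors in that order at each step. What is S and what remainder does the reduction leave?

S(g_1, g_2) = -5ab + 5a; remainder on division = 25b^{2} - 50b + 25.

lcm(LM(g_1), LM(g_2)) = a^{2}.
S = (lcm/LT(g_1))·g_1 − (lcm/LT(g_2))·g_2 = -5ab + 5a.
Reduce S modulo (g_1, g_2, g_3) in that order:
  leading term ab: subtract (5b)·g_2 from -5ab + 5a → 5a + 25b^{2} - 25b
  leading term a: subtract (-5)·g_2 from 5a + 25b^{2} - 25b → 25b^{2} - 50b + 25
  leading term b^{2}: no divisor's leading term divides it; move 25b^{2} to the remainder.
  leading term b: no divisor's leading term divides it; move -50b to the remainder.
  leading term 1: no divisor's leading term divides it; move 25 to the remainder.
The remainder 25b^{2} - 50b + 25 is nonzero, so it would be added as the next basis element.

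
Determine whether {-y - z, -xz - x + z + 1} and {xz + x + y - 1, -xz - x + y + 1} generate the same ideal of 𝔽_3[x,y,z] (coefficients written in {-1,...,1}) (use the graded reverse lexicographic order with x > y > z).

No, the ideals differ.

Two ideals are equal iff their reduced Gröbner bases coincide (the reduced basis is unique for a fixed ordering).
Buchberger on the first generating set:
f_1 = -y - z, LT = y.
f_2 = -xz - x + z + 1, LT = xz.

The S-polynomials (S(f_1,f_2)) all reduce to 0 modulo the current basis, so we have a Gröbner basis.
Inter-reduce: drop elements whose leading term is divisible by another's, tail-reduce, and make monic.
Reduced Gröbner basis: {xz + x - z - 1, y + z}.

Buchberger on the second generating set:
h_1 = xz + x + y - 1, LT = xz.
h_2 = -xz - x + y + 1, LT = xz.

S(h_1,h_2): lcm = xz. S = -y.
  reduce S modulo (h_1, h_2):
  remainder -y ≠ 0; add k_3 = -y to the basis.

The other S-polynomials (S(h_1,k_3), S(h_2,k_3)) all reduce to 0 modulo the current basis, so we have a Gröbner basis.
Inter-reduce: drop elements whose leading term is divisible by another's, tail-reduce, and make monic.
Reduced Gröbner basis: {xz + x - 1, y}.

The bases are distinct; the ideals are different.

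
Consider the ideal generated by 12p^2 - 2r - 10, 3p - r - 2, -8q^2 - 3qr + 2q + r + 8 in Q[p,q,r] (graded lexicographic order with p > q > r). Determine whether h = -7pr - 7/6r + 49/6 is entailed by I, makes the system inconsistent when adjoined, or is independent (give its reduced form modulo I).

-7pr - 7/6r + 49/6 lies in I (it reduces to 0).

First compute the reduced Gröbner basis of I by Buchberger's algorithm.
f_1 = 12p^2 - 2r - 10, LT = p^2.
f_2 = 3p - r - 2, LT = p.
f_3 = -8q^2 - 3qr + 2q + r + 8, LT = q^2.

S(f_1,f_2): lcm = p^2. S = 1/3pr + 2/3p - 1/6r - 5/6.
  leading term pr: subtract (1/9r)·f_2 from 1/3pr + 2/3p - 1/6r - 5/6 → 1/9r^2 + 2/3p + 1/18r - 5/6
  leading term r^2: no divisor's leading term divides it; move 1/9r^2 to the remainder.
  leading term p: subtract (2/9)·f_2 from 2/3p + 1/18r - 5/6 → 5/18r - 7/18
  leading term r: no divisor's leading term divides it; move 5/18r to the remainder.
  leading term 1: no divisor's leading term divides it; move -7/18 to the remainder.
  remainder 1/9r^2 + 5/18r - 7/18 ≠ 0; add k_4 = 1/9r^2 + 5/18r - 7/18 to the basis.

The other S-polynomials (S(f_1,f_3), S(f_2,f_3), S(f_1,k_4), S(f_2,k_4), S(f_3,k_4)) all reduce to 0 modulo the current basis, so we have a Gröbner basis.
Inter-reduce: drop elements whose leading term is divisible by another's, tail-reduce, and make monic.
Reduced Gröbner basis: {q^2 + 3/8qr - 1/4q - 1/8r - 1, r^2 + 5/2r - 7/2, p - 1/3r - 2/3}.
Label its elements g_1 = q^2 + 3/8qr - 1/4q - 1/8r - 1, g_2 = r^2 + 5/2r - 7/2, g_3 = p - 1/3r - 2/3.

Reduce h = -7pr - 7/6r + 49/6 modulo G:
  leading term pr: subtract (-7r)·g_3 from -7pr - 7/6r + 49/6 → -7/3r^2 - 35/6r + 49/6
  leading term r^2: subtract (-7/3)·g_2 from -7/3r^2 - 35/6r + 49/6 → 0
  normal form = 0.
Since the normal form is 0, h ∈ I.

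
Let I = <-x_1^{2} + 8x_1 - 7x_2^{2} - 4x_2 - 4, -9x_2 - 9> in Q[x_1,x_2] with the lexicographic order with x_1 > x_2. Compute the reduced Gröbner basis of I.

G = {x_1^{2} - 8x_1 + 7, x_2 + 1}

Buchberger's algorithm terminates because the ascending chain of leading-term ideals stabilizes.

f_1 = -x_1^{2} + 8x_1 - 7x_2^{2} - 4x_2 - 4, LT = x_1^{2}.
f_2 = -9x_2 - 9, LT = x_2.

The S-polynomials (S(f_1,f_2)) all reduce to 0 modulo the current basis, so we have a Gröbner basis.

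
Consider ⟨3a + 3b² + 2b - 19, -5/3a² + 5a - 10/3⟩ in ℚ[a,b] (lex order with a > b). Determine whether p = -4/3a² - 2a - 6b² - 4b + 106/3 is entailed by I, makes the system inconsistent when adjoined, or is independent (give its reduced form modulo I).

First compute the reduced Gröbner basis of I by Buchberger's algorithm.
f_1 = 3a + 3b² + 2b - 19, LT = a.
f_2 = -5/3a² + 5a - 10/3, LT = a².

S(f_1,f_2): lcm = a². S = ab² + ⅔ab - 10/3a - 2.
  leading term ab²: subtract (⅓b²)·f_1 from ab² + ⅔ab - 10/3a - 2 → ⅔ab - 10/3a - b⁴ - ⅔b³ + 19/3b² - 2
  leading term ab: subtract (2/9b)·f_1 from ⅔ab - 10/3a - b⁴ - ⅔b³ + 19/3b² - 2 → -10/3a - b⁴ - 4/3b³ + 53/9b² + 38/9b - 2
  leading term a: subtract (-10/9)·f_1 from -10/3a - b⁴ - 4/3b³ + 53/9b² + 38/9b - 2 → -b⁴ - 4/3b³ + 83/9b² + 58/9b - 208/9
  leading term b⁴: no divisor's leading term divides it; move -b⁴ to the remainder.
  leading term b³: no divisor's leading term divides it; move -4/3b³ to the remainder.
  leading term b²: no divisor's leading term divides it; move 83/9b² to the remainder.
  leading term b: no divisor's leading term divides it; move 58/9b to the remainder.
  leading term 1: no divisor's leading term divides it; move -208/9 to the remainder.
  remainder -b⁴ - 4/3b³ + 83/9b² + 58/9b - 208/9 ≠ 0; add h_3 = -b⁴ - 4/3b³ + 83/9b² + 58/9b - 208/9 to the basis.

The other S-polynomials (S(f_1,h_3), S(f_2,h_3)) all reduce to 0 modulo the current basis, so we have a Gröbner basis.
Inter-reduce: drop elements whose leading term is divisible by another's, tail-reduce, and make monic.
Reduced Gröbner basis: {a + b² + ⅔b - 19/3, b⁴ + 4/3b³ - 83/9b² - 58/9b + 208/9}.
Label its elements g_1 = a + b² + ⅔b - 19/3, g_2 = b⁴ + 4/3b³ - 83/9b² - 58/9b + 208/9.

Reduce p = -4/3a² - 2a - 6b² - 4b + 106/3 modulo G:
  leading term a²: subtract (-4/3a)·g_1 from -4/3a² - 2a - 6b² - 4b + 106/3 → 4/3ab² + 8/9ab - 94/9a - 6b² - 4b + 106/3
  leading term ab²: subtract (4/3b²)·g_1 from 4/3ab² + 8/9ab - 94/9a - 6b² - 4b + 106/3 → 8/9ab - 94/9a - 4/3b⁴ - 8/9b³ + 22/9b² - 4b + 106/3
  leading term ab: subtract (8/9b)·g_1 from 8/9ab - 94/9a - 4/3b⁴ - 8/9b³ + 22/9b² - 4b + 106/3 → -94/9a - 4/3b⁴ - 16/9b³ + 50/27b² + 44/27b + 106/3
  leading term a: subtract (-94/9)·g_1 from -94/9a - 4/3b⁴ - 16/9b³ + 50/27b² + 44/27b + 106/3 → -4/3b⁴ - 16/9b³ + 332/27b² + 232/27b - 832/27
  leading term b⁴: subtract (-4/3)·g_2 from -4/3b⁴ - 16/9b³ + 332/27b² + 232/27b - 832/27 → 0
  normal form = 0.
Since the normal form is 0, p ∈ I.

Ideal membership is decidable via reduction modulo a Gröbner basis.

-4/3a² - 2a - 6b² - 4b + 106/3 lies in I (it reduces to 0).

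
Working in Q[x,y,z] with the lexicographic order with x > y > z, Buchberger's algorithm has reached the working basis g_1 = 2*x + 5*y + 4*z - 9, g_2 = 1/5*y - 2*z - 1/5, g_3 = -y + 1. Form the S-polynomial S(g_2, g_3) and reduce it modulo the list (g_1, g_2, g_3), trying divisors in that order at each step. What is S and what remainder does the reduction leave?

lcm(LM(g_2), LM(g_3)) = y.
S = (lcm/LT(g_2))·g_2 − (lcm/LT(g_3))·g_3 = -10*z.
Reduce S modulo (g_1, g_2, g_3) in that order:
  leading term z: no divisor's leading term divides it; move -10*z to the remainder.
The remainder -10*z is nonzero, so it would be added as the next basis element.
An S-polynomial is built so that the two leading terms cancel; whether anything survives reduction is exactly the Gröbner-basis criterion.

S(g_2, g_3) = -10*z; remainder on division = -10*z.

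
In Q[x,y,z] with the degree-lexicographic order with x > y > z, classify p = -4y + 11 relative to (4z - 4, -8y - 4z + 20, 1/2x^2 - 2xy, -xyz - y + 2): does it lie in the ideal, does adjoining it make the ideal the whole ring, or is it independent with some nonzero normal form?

First compute the reduced Gröbner basis of I by Buchberger's algorithm.
f_1 = 4z - 4, LT = z.
f_2 = -8y - 4z + 20, LT = y.
f_3 = 1/2x^2 - 2xy, LT = x^2.
f_4 = -xyz - y + 2, LT = xyz.

S(f_1,f_4): lcm = xyz. S = -xy - y + 2.
  leading term xy: subtract (1/8x)·f_2 from -xy - y + 2 → 1/2xz - 5/2x - y + 2
  leading term xz: subtract (1/8x)·f_1 from 1/2xz - 5/2x - y + 2 → -2x - y + 2
  leading term x: no divisor's leading term divides it; move -2x to the remainder.
  leading term y: subtract (1/8)·f_2 from -y + 2 → 1/2z - 1/2
  leading term z: subtract (1/8)·f_1 from 1/2z - 1/2 → 0
  remainder -2x ≠ 0; add h_5 = -2x to the basis.

The other S-polynomials (S(f_1,f_2), S(f_1,f_3), S(f_2,f_3), S(f_2,f_4), S(f_3,f_4), S(f_1,h_5), S(f_2,h_5), S(f_3,h_5), S(f_4,h_5)) all reduce to 0 modulo the current basis, so we have a Gröbner basis.
Inter-reduce: drop elements whose leading term is divisible by another's, tail-reduce, and make monic.
Reduced Gröbner basis: {x, y - 2, z - 1}.
Label its elements g_1 = x, g_2 = y - 2, g_3 = z - 1.

Reduce p = -4y + 11 modulo G:
  leading term y: subtract (-4)·g_2 from -4y + 11 → 3
  leading term 1: no divisor's leading term divides it; move 3 to the remainder.
  normal form = 3.
The normal form is nonzero, so p ∉ I. Since p minus its normal form lies in I, I + (p) = I + (r) where r = 3; decide whether this ideal is the whole ring.
Here r = 3 is a nonzero constant, hence a unit: 1 ∈ I + (p), the Gröbner basis of I + (p) is {1}, and the enlarged system has no common solution — adjoining p is inconsistent.

Adjoining -4y + 11 makes the ideal the whole ring: the system is inconsistent.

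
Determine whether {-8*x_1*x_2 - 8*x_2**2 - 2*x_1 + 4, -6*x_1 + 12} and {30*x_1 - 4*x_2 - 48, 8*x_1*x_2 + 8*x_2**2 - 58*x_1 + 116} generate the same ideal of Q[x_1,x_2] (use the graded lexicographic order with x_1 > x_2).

Two ideals are equal iff their reduced Gröbner bases coincide (the reduced basis is unique for a fixed ordering).
Buchberger on the first generating set:
f_1 = -8*x_1*x_2 - 8*x_2**2 - 2*x_1 + 4, LT = x_1*x_2.
f_2 = -6*x_1 + 12, LT = x_1.

S(f_1,f_2): lcm = x_1*x_2. S = x_2**2 + 1/4*x_1 + 2*x_2 - 1/2.
  leading term x_2**2: no divisor's leading term divides it; move x_2**2 to the remainder.
  leading term x_1: subtract (-1/24)·f_2 from 1/4*x_1 + 2*x_2 - 1/2 → 2*x_2
  leading term x_2: no divisor's leading term divides it; move 2*x_2 to the remainder.
  remainder x_2**2 + 2*x_2 ≠ 0; add g_3 = x_2**2 + 2*x_2 to the basis.

S(f_1,g_3): lcm = x_1*x_2**2. S = x_2**3 - 7/4*x_1*x_2 - 1/2*x_2.
  leading term x_2**3: subtract (x_2)·g_3 from x_2**3 - 7/4*x_1*x_2 - 1/2*x_2 → -7/4*x_1*x_2 - 2*x_2**2 - 1/2*x_2
  leading term x_1*x_2: subtract (7/32)·f_1 from -7/4*x_1*x_2 - 2*x_2**2 - 1/2*x_2 → -1/4*x_2**2 + 7/16*x_1 - 1/2*x_2 - 7/8
  leading term x_2**2: subtract (-1/4)·g_3 from -1/4*x_2**2 + 7/16*x_1 - 1/2*x_2 - 7/8 → 7/16*x_1 - 7/8
  leading term x_1: subtract (-7/96)·f_2 from 7/16*x_1 - 7/8 → 0
  remainder 0.

S(f_2,g_3): leading monomials are coprime, so the S-polynomial reduces to 0 (Buchberger's first criterion).
Every S-polynomial of the final basis reduces to 0, so we have a Gröbner basis.
Inter-reduce: drop elements whose leading term is divisible by another's, tail-reduce, and make monic.
Reduced Gröbner basis: {x_2**2 + 2*x_2, x_1 - 2}.

Buchberger on the second generating set:
h_1 = 30*x_1 - 4*x_2 - 48, LT = x_1.
h_2 = 8*x_1*x_2 + 8*x_2**2 - 58*x_1 + 116, LT = x_1*x_2.

S(h_1,h_2): lcm = x_1*x_2. S = -17/15*x_2**2 + 29/4*x_1 - 8/5*x_2 - 29/2.
  leading term x_2**2: no divisor's leading term divides it; move -17/15*x_2**2 to the remainder.
  leading term x_1: subtract (29/120)·h_1 from 29/4*x_1 - 8/5*x_2 - 29/2 → -19/30*x_2 - 29/10
  leading term x_2: no divisor's leading term divides it; move -19/30*x_2 to the remainder.
  leading term 1: no divisor's leading term divides it; move -29/10 to the remainder.
  remainder -17/15*x_2**2 - 19/30*x_2 - 29/10 ≠ 0; add k_3 = -17/15*x_2**2 - 19/30*x_2 - 29/10 to the basis.

S(h_1,k_3): leading monomials are coprime, so the S-polynomial reduces to 0 (Buchberger's first criterion).
S(h_2,k_3): lcm = x_1*x_2**2. S = x_2**3 - 531/68*x_1*x_2 - 87/34*x_1 + 29/2*x_2.
  leading term x_2**3: subtract (-15/17*x_2)·k_3 from x_2**3 - 531/68*x_1*x_2 - 87/34*x_1 + 29/2*x_2 → -531/68*x_1*x_2 - 19/34*x_2**2 - 87/34*x_1 + 203/17*x_2
  leading term x_1*x_2: subtract (-177/680*x_2)·h_1 from -531/68*x_1*x_2 - 19/34*x_2**2 - 87/34*x_1 + 203/17*x_2 → -8/5*x_2**2 - 87/34*x_1 - 47/85*x_2
  leading term x_2**2: subtract (24/17)·k_3 from -8/5*x_2**2 - 87/34*x_1 - 47/85*x_2 → -87/34*x_1 + 29/85*x_2 + 348/85
  leading term x_1: subtract (-29/340)·h_1 from -87/34*x_1 + 29/85*x_2 + 348/85 → 0
  remainder 0.

Every S-polynomial of the final basis reduces to 0, so we have a Gröbner basis.
Inter-reduce: drop elements whose leading term is divisible by another's, tail-reduce, and make monic.
Reduced Gröbner basis: {x_2**2 + 19/34*x_2 + 87/34, x_1 - 2/15*x_2 - 8/5}.

These differ, so the ideals are not equal.

No, the ideals differ.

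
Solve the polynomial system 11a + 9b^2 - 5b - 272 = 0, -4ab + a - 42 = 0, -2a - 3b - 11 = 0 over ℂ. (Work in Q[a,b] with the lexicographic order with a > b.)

{(2, -5)}

Compute a lex Gröbner basis by Buchberger's algorithm.
f_1 = 11a + 9b^2 - 5b - 272, LT = a.
f_2 = -4ab + a - 42, LT = ab.
f_3 = -2a - 3b - 11, LT = a.

S(f_1,f_2): lcm = ab. S = 1/4a + 9/11b^3 - 5/11b^2 - 272/11b - 21/2.
  leading term a: subtract (1/44)·f_1 from 1/4a + 9/11b^3 - 5/11b^2 - 272/11b - 21/2 → 9/11b^3 - 29/44b^2 - 1083/44b - 95/22
  leading term b^3: no divisor's leading term divides it; move 9/11b^3 to the remainder.
  leading term b^2: no divisor's leading term divides it; move -29/44b^2 to the remainder.
  leading term b: no divisor's leading term divides it; move -1083/44b to the remainder.
  leading term 1: no divisor's leading term divides it; move -95/22 to the remainder.
  remainder 9/11b^3 - 29/44b^2 - 1083/44b - 95/22 ≠ 0; add h_4 = 9/11b^3 - 29/44b^2 - 1083/44b - 95/22 to the basis.

S(f_1,f_3): lcm = a. S = 9/11b^2 - 43/22b - 665/22.
  leading term b^2: no divisor's leading term divides it; move 9/11b^2 to the remainder.
  leading term b: no divisor's leading term divides it; move -43/22b to the remainder.
  leading term 1: no divisor's leading term divides it; move -665/22 to the remainder.
  remainder 9/11b^2 - 43/22b - 665/22 ≠ 0; add h_5 = 9/11b^2 - 43/22b - 665/22 to the basis.

S(f_2,f_3): lcm = ab. S = -1/4a - 3/2b^2 - 11/2b + 21/2.
  leading term a: subtract (-1/44)·f_1 from -1/4a - 3/2b^2 - 11/2b + 21/2 → -57/44b^2 - 247/44b + 95/22
  leading term b^2: subtract (-19/12)·h_5 from -57/44b^2 - 247/44b + 95/22 → -209/24b - 1045/24
  leading term b: no divisor's leading term divides it; move -209/24b to the remainder.
  leading term 1: no divisor's leading term divides it; move -1045/24 to the remainder.
  remainder -209/24b - 1045/24 ≠ 0; add h_6 = -209/24b - 1045/24 to the basis.

The other S-polynomials (S(f_1,h_4), S(f_2,h_4), S(f_3,h_4), S(f_1,h_5), S(f_2,h_5), S(f_3,h_5), S(h_4,h_5), S(f_1,h_6), S(f_2,h_6), S(f_3,h_6), S(h_4,h_6), S(h_5,h_6)) all reduce to 0 modulo the current basis, so we have a Gröbner basis.
Inter-reduce: drop elements whose leading term is divisible by another's, tail-reduce, and make monic.
Reduced Gröbner basis: {a - 2, b + 5}.

A lex Gröbner basis eliminates variables successively. Here b + 5 depends only on b, with roots {-5}; lifting each root through the earlier basis elements recovers the full solutions.
  b = -5: the earlier basis element becomes a - 2 = 0, giving a = 2 — point (2, -5).
Substituting each solution back into the original system confirms all equations vanish.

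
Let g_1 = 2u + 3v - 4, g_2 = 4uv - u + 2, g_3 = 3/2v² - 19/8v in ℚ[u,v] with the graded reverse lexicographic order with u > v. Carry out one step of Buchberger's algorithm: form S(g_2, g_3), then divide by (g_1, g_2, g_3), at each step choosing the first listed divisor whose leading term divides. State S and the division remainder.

lcm(LM(g_2), LM(g_3)) = uv².
S = (lcm/LT(g_2))·g_2 − (lcm/LT(g_3))·g_3 = 4/3uv + ½v.
Reduce S modulo (g_1, g_2, g_3) in that order:
  leading term uv: subtract (⅔v)·g_1 from 4/3uv + ½v → -2v² + 19/6v
  leading term v²: subtract (-4/3)·g_3 from -2v² + 19/6v → 0
The remainder is 0, so this S-polynomial contributes no new basis element.

S(g_2, g_3) = 4/3uv + ½v; remainder on division = 0.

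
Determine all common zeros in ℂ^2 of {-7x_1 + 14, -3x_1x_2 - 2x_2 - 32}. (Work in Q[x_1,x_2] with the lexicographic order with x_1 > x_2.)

{(2, -4)}

Compute a lex Gröbner basis by Buchberger's algorithm.
f_1 = -7x_1 + 14, LT = x_1.
f_2 = -3x_1x_2 - 2x_2 - 32, LT = x_1x_2.

S(f_1,f_2): lcm = x_1x_2. S = -\tfrac{8}{3}x_2 - \tfrac{32}{3}.
  leading term x_2: no divisor's leading term divides it; move -\tfrac{8}{3}x_2 to the remainder.
  leading term 1: no divisor's leading term divides it; move -\tfrac{32}{3} to the remainder.
  remainder -\tfrac{8}{3}x_2 - \tfrac{32}{3} ≠ 0; add h_3 = -\tfrac{8}{3}x_2 - \tfrac{32}{3} to the basis.

The other S-polynomials (S(f_1,h_3), S(f_2,h_3)) all reduce to 0 modulo the current basis, so we have a Gröbner basis.
Inter-reduce: drop elements whose leading term is divisible by another's, tail-reduce, and make monic.
Reduced Gröbner basis: {x_1 - 2, x_2 + 4}.

From the last basis element, x_2 + 4 = 0, so x_2 takes values in {-4}. Each choice, substituted upward through the basis, yields the corresponding point(s) of the solution set.
  x_2 = -4: the earlier basis element becomes x_1 - 2 = 0, giving x_1 = 2 — point (2, -4).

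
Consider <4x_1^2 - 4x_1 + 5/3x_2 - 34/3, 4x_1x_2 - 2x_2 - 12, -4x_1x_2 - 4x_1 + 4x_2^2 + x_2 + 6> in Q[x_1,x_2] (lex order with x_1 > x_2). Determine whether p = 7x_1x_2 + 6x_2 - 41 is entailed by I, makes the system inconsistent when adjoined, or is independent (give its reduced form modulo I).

Adjoining 7x_1x_2 + 6x_2 - 41 makes the ideal the whole ring: the system is inconsistent.

First compute the reduced Gröbner basis of I by Buchberger's algorithm.
f_1 = 4x_1^2 - 4x_1 + 5/3x_2 - 34/3, LT = x_1^2.
f_2 = 4x_1x_2 - 2x_2 - 12, LT = x_1x_2.
f_3 = -4x_1x_2 - 4x_1 + 4x_2^2 + x_2 + 6, LT = x_1x_2.

S(f_1,f_2): lcm = x_1^2x_2. S = -1/2x_1x_2 + 3x_1 + 5/12x_2^2 - 17/6x_2.
  leading term x_1x_2: subtract (-1/8)·f_2 from -1/2x_1x_2 + 3x_1 + 5/12x_2^2 - 17/6x_2 → 3x_1 + 5/12x_2^2 - 37/12x_2 - 3/2
  leading term x_1: no divisor's leading term divides it; move 3x_1 to the remainder.
  leading term x_2^2: no divisor's leading term divides it; move 5/12x_2^2 to the remainder.
  leading term x_2: no divisor's leading term divides it; move -37/12x_2 to the remainder.
  leading term 1: no divisor's leading term divides it; move -3/2 to the remainder.
  remainder 3x_1 + 5/12x_2^2 - 37/12x_2 - 3/2 ≠ 0; add h_4 = 3x_1 + 5/12x_2^2 - 37/12x_2 - 3/2 to the basis.

S(f_1,f_3): lcm = x_1^2x_2. S = -x_1^2 + x_1x_2^2 - 3/4x_1x_2 + 3/2x_1 + 5/12x_2^2 - 17/6x_2.
  leading term x_1^2: subtract (-1/4)·f_1 from -x_1^2 + x_1x_2^2 - 3/4x_1x_2 + 3/2x_1 + 5/12x_2^2 - 17/6x_2 → x_1x_2^2 - 3/4x_1x_2 + 1/2x_1 + 5/12x_2^2 - 29/12x_2 - 17/6
  leading term x_1x_2^2: subtract (1/4x_2)·f_2 from x_1x_2^2 - 3/4x_1x_2 + 1/2x_1 + 5/12x_2^2 - 29/12x_2 - 17/6 → -3/4x_1x_2 + 1/2x_1 + 11/12x_2^2 + 7/12x_2 - 17/6
  leading term x_1x_2: subtract (-3/16)·f_2 from -3/4x_1x_2 + 1/2x_1 + 11/12x_2^2 + 7/12x_2 - 17/6 → 1/2x_1 + 11/12x_2^2 + 5/24x_2 - 61/12
  leading term x_1: subtract (1/6)·h_4 from 1/2x_1 + 11/12x_2^2 + 5/24x_2 - 61/12 → 61/72x_2^2 + 13/18x_2 - 29/6
  leading term x_2^2: no divisor's leading term divides it; move 61/72x_2^2 to the remainder.
  leading term x_2: no divisor's leading term divides it; move 13/18x_2 to the remainder.
  leading term 1: no divisor's leading term divides it; move -29/6 to the remainder.
  remainder 61/72x_2^2 + 13/18x_2 - 29/6 ≠ 0; add h_5 = 61/72x_2^2 + 13/18x_2 - 29/6 to the basis.

S(f_2,f_3): lcm = x_1x_2. S = -x_1 + x_2^2 - 1/4x_2 - 3/2.
  leading term x_1: subtract (-1/3)·h_4 from -x_1 + x_2^2 - 1/4x_2 - 3/2 → 41/36x_2^2 - 23/18x_2 - 2
  leading term x_2^2: subtract (82/61)·h_5 from 41/36x_2^2 - 23/18x_2 - 2 → -823/366x_2 + 823/183
  leading term x_2: no divisor's leading term divides it; move -823/366x_2 to the remainder.
  leading term 1: no divisor's leading term divides it; move 823/183 to the remainder.
  remainder -823/366x_2 + 823/183 ≠ 0; add h_6 = -823/366x_2 + 823/183 to the basis.

The other S-polynomials (S(f_1,h_4), S(f_2,h_4), S(f_3,h_4), S(f_1,h_5), S(f_2,h_5), S(f_3,h_5), S(h_4,h_5), S(f_1,h_6), S(f_2,h_6), S(f_3,h_6), S(h_4,h_6), S(h_5,h_6)) all reduce to 0 modulo the current basis, so we have a Gröbner basis.
Inter-reduce: drop elements whose leading term is divisible by another's, tail-reduce, and make monic.
Reduced Gröbner basis: {x_1 - 2, x_2 - 2}.
Label its elements g_1 = x_1 - 2, g_2 = x_2 - 2.

Reduce p = 7x_1x_2 + 6x_2 - 41 modulo G:
  leading term x_1x_2: subtract (7x_2)·g_1 from 7x_1x_2 + 6x_2 - 41 → 20x_2 - 41
  leading term x_2: subtract (20)·g_2 from 20x_2 - 41 → -1
  leading term 1: no divisor's leading term divides it; move -1 to the remainder.
  normal form = -1.
The normal form is nonzero, so p ∉ I. Since p minus its normal form lies in I, I + (p) = I + (r) where r = -1; decide whether this ideal is the whole ring.
Here r = -1 is a nonzero constant, hence a unit: 1 ∈ I + (p), the Gröbner basis of I + (p) is {1}, and the enlarged system has no common solution — adjoining p is inconsistent.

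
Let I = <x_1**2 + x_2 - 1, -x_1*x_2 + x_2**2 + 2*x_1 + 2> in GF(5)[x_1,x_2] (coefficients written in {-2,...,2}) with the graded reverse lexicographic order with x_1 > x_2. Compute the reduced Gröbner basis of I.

G = {x_2**3 - 2*x_2**2 + x_1 - x_2 + 1, x_1**2 + x_2 - 1, x_1*x_2 - x_2**2 - 2*x_1 - 2}

f_1 = x_1**2 + x_2 - 1, LT = x_1**2.
f_2 = -x_1*x_2 + x_2**2 + 2*x_1 + 2, LT = x_1*x_2.

S(f_1,f_2): lcm = x_1**2*x_2. S = x_1*x_2**2 + 2*x_1**2 + x_2**2 + 2*x_1 - x_2.
  leading term x_1*x_2**2: subtract (-x_2)·f_2 from x_1*x_2**2 + 2*x_1**2 + x_2**2 + 2*x_1 - x_2 → x_2**3 + 2*x_1**2 + 2*x_1*x_2 + x_2**2 + 2*x_1 + x_2
  leading term x_2**3: no divisor's leading term divides it; move x_2**3 to the remainder.
  leading term x_1**2: subtract (2)·f_1 from 2*x_1**2 + 2*x_1*x_2 + x_2**2 + 2*x_1 + x_2 → 2*x_1*x_2 + x_2**2 + 2*x_1 - x_2 + 2
  leading term x_1*x_2: subtract (-2)·f_2 from 2*x_1*x_2 + x_2**2 + 2*x_1 - x_2 + 2 → -2*x_2**2 + x_1 - x_2 + 1
  leading term x_2**2: no divisor's leading term divides it; move -2*x_2**2 to the remainder.
  leading term x_1: no divisor's leading term divides it; move x_1 to the remainder.
  leading term x_2: no divisor's leading term divides it; move -x_2 to the remainder.
  leading term 1: no divisor's leading term divides it; move 1 to the remainder.
  remainder x_2**3 - 2*x_2**2 + x_1 - x_2 + 1 ≠ 0; add g_3 = x_2**3 - 2*x_2**2 + x_1 - x_2 + 1 to the basis.

The other S-polynomials (S(f_1,g_3), S(f_2,g_3)) all reduce to 0 modulo the current basis, so we have a Gröbner basis.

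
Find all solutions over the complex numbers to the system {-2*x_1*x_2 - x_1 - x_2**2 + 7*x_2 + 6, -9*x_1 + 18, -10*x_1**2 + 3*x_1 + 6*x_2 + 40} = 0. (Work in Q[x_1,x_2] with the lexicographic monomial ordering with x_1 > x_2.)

Compute a lex Gröbner basis by Buchberger's algorithm.
f_1 = -2*x_1*x_2 - x_1 - x_2**2 + 7*x_2 + 6, LT = x_1*x_2.
f_2 = -9*x_1 + 18, LT = x_1.
f_3 = -10*x_1**2 + 3*x_1 + 6*x_2 + 40, LT = x_1**2.

S(f_1,f_2): lcm = x_1*x_2. S = 1/2*x_1 + 1/2*x_2**2 - 3/2*x_2 - 3.
  reduce S modulo (f_1, f_2, f_3):
  remainder 1/2*x_2**2 - 3/2*x_2 - 2 ≠ 0; add h_4 = 1/2*x_2**2 - 3/2*x_2 - 2 to the basis.

S(f_1,f_3): lcm = x_1**2*x_2. S = 1/2*x_1**2 + 1/2*x_1*x_2**2 - 16/5*x_1*x_2 - 3*x_1 + 3/5*x_2**2 + 4*x_2.
  reduce S modulo (f_1, f_2, f_3, h_4):
  remainder 12/5*x_2 + 12/5 ≠ 0; add h_5 = 12/5*x_2 + 12/5 to the basis.

The other S-polynomials (S(f_2,f_3), S(f_1,h_4), S(f_2,h_4), S(f_3,h_4), S(f_1,h_5), S(f_2,h_5), S(f_3,h_5), S(h_4,h_5)) all reduce to 0 modulo the current basis, so we have a Gröbner basis.
Inter-reduce: drop elements whose leading term is divisible by another's, tail-reduce, and make monic.
Reduced Gröbner basis: {x_1 - 2, x_2 + 1}.

Elimination: the polynomial x_2 + 1 lies in the elimination ideal for x_2, so x_2 ∈ {-1}. For each such x_2, the remaining basis elements (now univariate) give the rest of the solution.
  x_2 = -1: the earlier basis element becomes x_1 - 2 = 0, giving x_1 = 2 — point (2, -1).

{(2, -1)}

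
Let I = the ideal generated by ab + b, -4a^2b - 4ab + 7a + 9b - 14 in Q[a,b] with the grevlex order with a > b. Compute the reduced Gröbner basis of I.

f_1 = ab + b, LT = ab.
f_2 = -4a^2b - 4ab + 7a + 9b - 14, LT = a^2b.

S(f_1,f_2): lcm = a^2b. S = 7/4a + 9/4b - 7/2.
  reduce S modulo (f_1, f_2):
  remainder 7/4a + 9/4b - 7/2 ≠ 0; add g_3 = 7/4a + 9/4b - 7/2 to the basis.

S(f_1,g_3): lcm = ab. S = -9/7b^2 + 3b.
  reduce S modulo (f_1, f_2, g_3):
  remainder -9/7b^2 + 3b ≠ 0; add g_4 = -9/7b^2 + 3b to the basis.

The other S-polynomials (S(f_2,g_3), S(f_1,g_4), S(f_2,g_4), S(g_3,g_4)) all reduce to 0 modulo the current basis, so we have a Gröbner basis.
Inter-reduce: drop elements whose leading term is divisible by another's, tail-reduce, and make monic.

G = {b^2 - 7/3b, a + 9/7b - 2}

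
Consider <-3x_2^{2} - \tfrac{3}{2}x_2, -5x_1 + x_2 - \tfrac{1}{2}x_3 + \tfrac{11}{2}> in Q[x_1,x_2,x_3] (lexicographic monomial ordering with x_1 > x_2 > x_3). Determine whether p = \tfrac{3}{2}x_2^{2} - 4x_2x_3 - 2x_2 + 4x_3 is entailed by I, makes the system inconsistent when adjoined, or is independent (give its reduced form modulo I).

First compute the reduced Gröbner basis of I by Buchberger's algorithm.
f_1 = -3x_2^{2} - \tfrac{3}{2}x_2, LT = x_2^{2}.
f_2 = -5x_1 + x_2 - \tfrac{1}{2}x_3 + \tfrac{11}{2}, LT = x_1.

S(f_1,f_2): leading monomials are coprime, so the S-polynomial reduces to 0 (Buchberger's first criterion).
Every S-polynomial of the final basis reduces to 0, so we have a Gröbner basis.
Inter-reduce: drop elements whose leading term is divisible by another's, tail-reduce, and make monic.
Reduced Gröbner basis: {x_1 - \tfrac{1}{5}x_2 + \tfrac{1}{10}x_3 - \tfrac{11}{10}, x_2^{2} + \tfrac{1}{2}x_2}.
Label its elements g_1 = x_1 - \tfrac{1}{5}x_2 + \tfrac{1}{10}x_3 - \tfrac{11}{10}, g_2 = x_2^{2} + \tfrac{1}{2}x_2.

Reduce p = \tfrac{3}{2}x_2^{2} - 4x_2x_3 - 2x_2 + 4x_3 modulo G:
  leading term x_2^{2}: subtract (\tfrac{3}{2})·g_2 from \tfrac{3}{2}x_2^{2} - 4x_2x_3 - 2x_2 + 4x_3 → -4x_2x_3 - \tfrac{11}{4}x_2 + 4x_3
  leading term x_2x_3: no divisor's leading term divides it; move -4x_2x_3 to the remainder.
  leading term x_2: no divisor's leading term divides it; move -\tfrac{11}{4}x_2 to the remainder.
  leading term x_3: no divisor's leading term divides it; move 4x_3 to the remainder.
  normal form = -4x_2x_3 - \tfrac{11}{4}x_2 + 4x_3.
The normal form is nonzero, so p ∉ I. Since p minus its normal form lies in I, I + (p) = I + (r) where r = -4x_2x_3 - \tfrac{11}{4}x_2 + 4x_3; decide whether this ideal is the whole ring.
Run Buchberger on G together with r (pairs among the g_i already reduce to 0 since G is a Gröbner basis):
g_1 = x_1 - \tfrac{1}{5}x_2 + \tfrac{1}{10}x_3 - \tfrac{11}{10}, LT = x_1.
g_2 = x_2^{2} + \tfrac{1}{2}x_2, LT = x_2^{2}.
r = -4x_2x_3 - \tfrac{11}{4}x_2 + 4x_3, LT = x_2x_3.

S(g_1,g_2): leading monomials are coprime, so the S-polynomial reduces to 0 (Buchberger's first criterion).
S(g_1,r): leading monomials are coprime, so the S-polynomial reduces to 0 (Buchberger's first criterion).
S(g_2,r): lcm = x_2^{2}x_3. S = -\tfrac{11}{16}x_2^{2} + \tfrac{3}{2}x_2x_3.
  leading term x_2^{2}: subtract (-\tfrac{11}{16})·g_2 from -\tfrac{11}{16}x_2^{2} + \tfrac{3}{2}x_2x_3 → \tfrac{3}{2}x_2x_3 + \tfrac{11}{32}x_2
  leading term x_2x_3: subtract (-\tfrac{3}{8})·r from \tfrac{3}{2}x_2x_3 + \tfrac{11}{32}x_2 → -\tfrac{11}{16}x_2 + \tfrac{3}{2}x_3
  leading term x_2: no divisor's leading term divides it; move -\tfrac{11}{16}x_2 to the remainder.
  leading term x_3: no divisor's leading term divides it; move \tfrac{3}{2}x_3 to the remainder.
  remainder -\tfrac{11}{16}x_2 + \tfrac{3}{2}x_3 ≠ 0; add m_4 = -\tfrac{11}{16}x_2 + \tfrac{3}{2}x_3 to the basis.

S(g_1,m_4): leading monomials are coprime, so the S-polynomial reduces to 0 (Buchberger's first criterion).
S(g_2,m_4): lcm = x_2^{2}. S = \tfrac{24}{11}x_2x_3 + \tfrac{1}{2}x_2.
  leading term x_2x_3: subtract (-\tfrac{6}{11})·r from \tfrac{24}{11}x_2x_3 + \tfrac{1}{2}x_2 → -x_2 + \tfrac{24}{11}x_3
  leading term x_2: subtract (\tfrac{16}{11})·m_4 from -x_2 + \tfrac{24}{11}x_3 → 0
  remainder 0.

S(r,m_4): lcm = x_2x_3. S = \tfrac{11}{16}x_2 + \tfrac{24}{11}x_3^{2} - x_3.
  leading term x_2: subtract (-1)·m_4 from \tfrac{11}{16}x_2 + \tfrac{24}{11}x_3^{2} - x_3 → \tfrac{24}{11}x_3^{2} + \tfrac{1}{2}x_3
  leading term x_3^{2}: no divisor's leading term divides it; move \tfrac{24}{11}x_3^{2} to the remainder.
  leading term x_3: no divisor's leading term divides it; move \tfrac{1}{2}x_3 to the remainder.
  remainder \tfrac{24}{11}x_3^{2} + \tfrac{1}{2}x_3 ≠ 0; add m_5 = \tfrac{24}{11}x_3^{2} + \tfrac{1}{2}x_3 to the basis.

S(g_1,m_5): leading monomials are coprime, so the S-polynomial reduces to 0 (Buchberger's first criterion).
S(g_2,m_5): leading monomials are coprime, so the S-polynomial reduces to 0 (Buchberger's first criterion).
S(r,m_5): lcm = x_2x_3^{2}. S = \tfrac{11}{24}x_2x_3 - x_3^{2}.
  leading term x_2x_3: subtract (-\tfrac{11}{96})·r from \tfrac{11}{24}x_2x_3 - x_3^{2} → -\tfrac{121}{384}x_2 - x_3^{2} + \tfrac{11}{24}x_3
  leading term x_2: subtract (\tfrac{11}{24})·m_4 from -\tfrac{121}{384}x_2 - x_3^{2} + \tfrac{11}{24}x_3 → -x_3^{2} - \tfrac{11}{48}x_3
  leading term x_3^{2}: subtract (-\tfrac{11}{24})·m_5 from -x_3^{2} - \tfrac{11}{48}x_3 → 0
  remainder 0.

S(m_4,m_5): leading monomials are coprime, so the S-polynomial reduces to 0 (Buchberger's first criterion).
Every S-polynomial of the final basis reduces to 0, so we have a Gröbner basis.
Inter-reduce: drop elements whose leading term is divisible by another's, tail-reduce, and make monic.
Reduced Gröbner basis: {x_1 - \tfrac{37}{110}x_3 - \tfrac{11}{10}, x_2 - \tfrac{24}{11}x_3, x_3^{2} + \tfrac{11}{48}x_3}.
The reduced Gröbner basis of I + (p) is {x_1 - \tfrac{37}{110}x_3 - \tfrac{11}{10}, x_2 - \tfrac{24}{11}x_3, x_3^{2} + \tfrac{11}{48}x_3} ≠ {1}, a proper ideal, so the enlarged system stays consistent: p is independent of I, with normal form -4x_2x_3 - \tfrac{11}{4}x_2 + 4x_3.

The remainder on division by a Gröbner basis is unique — it is the normal form.

\tfrac{3}{2}x_2^{2} - 4x_2x_3 - 2x_2 + 4x_3 is independent of I; its normal form modulo I is -4x_2x_3 - \tfrac{11}{4}x_2 + 4x_3.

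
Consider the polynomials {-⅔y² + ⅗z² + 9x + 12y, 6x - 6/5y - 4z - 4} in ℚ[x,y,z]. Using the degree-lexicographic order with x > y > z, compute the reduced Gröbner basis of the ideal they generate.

G = {y² - 9/10z² - 207/10y - 9z - 9, x - ⅕y - ⅔z - ⅔}

The reduced Gröbner basis is the canonical form of the ideal for this ordering.

f_1 = -⅔y² + ⅗z² + 9x + 12y, LT = y².
f_2 = 6x - 6/5y - 4z - 4, LT = x.

The S-polynomials (S(f_1,f_2)) all reduce to 0 modulo the current basis, so we have a Gröbner basis.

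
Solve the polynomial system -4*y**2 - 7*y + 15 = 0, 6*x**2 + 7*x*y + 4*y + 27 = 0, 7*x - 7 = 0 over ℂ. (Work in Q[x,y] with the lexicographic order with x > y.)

{(1, -3)}

Compute a lex Gröbner basis by Buchberger's algorithm.
f_1 = -4*y**2 - 7*y + 15, LT = y**2.
f_2 = 6*x**2 + 7*x*y + 4*y + 27, LT = x**2.
f_3 = 7*x - 7, LT = x.

S(f_2,f_3): lcm = x**2. S = 7/6*x*y + x + 2/3*y + 9/2.
  leading term x*y: subtract (1/6*y)·f_3 from 7/6*x*y + x + 2/3*y + 9/2 → x + 11/6*y + 9/2
  leading term x: subtract (1/7)·f_3 from x + 11/6*y + 9/2 → 11/6*y + 11/2
  leading term y: no divisor's leading term divides it; move 11/6*y to the remainder.
  leading term 1: no divisor's leading term divides it; move 11/2 to the remainder.
  remainder 11/6*y + 11/2 ≠ 0; add h_4 = 11/6*y + 11/2 to the basis.

The other S-polynomials (S(f_1,f_2), S(f_1,f_3), S(f_1,h_4), S(f_2,h_4), S(f_3,h_4)) all reduce to 0 modulo the current basis, so we have a Gröbner basis.
Inter-reduce: drop elements whose leading term is divisible by another's, tail-reduce, and make monic.
Reduced Gröbner basis: {x - 1, y + 3}.

Since the basis is lex-ordered, y + 3 is univariate in y. Its roots are {-3}. Back-substituting each root into the other basis elements fixes the other coordinates.
  y = -3: the earlier basis element becomes x - 1 = 0, giving x = 1 — point (1, -3).
Substituting each solution back into the original system confirms all equations vanish.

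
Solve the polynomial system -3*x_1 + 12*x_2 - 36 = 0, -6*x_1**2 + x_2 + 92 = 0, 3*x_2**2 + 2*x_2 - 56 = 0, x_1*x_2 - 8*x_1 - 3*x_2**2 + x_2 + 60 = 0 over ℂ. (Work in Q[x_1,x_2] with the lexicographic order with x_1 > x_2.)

Compute a lex Gröbner basis by Buchberger's algorithm.
f_1 = -3*x_1 + 12*x_2 - 36, LT = x_1.
f_2 = -6*x_1**2 + x_2 + 92, LT = x_1**2.
f_3 = 3*x_2**2 + 2*x_2 - 56, LT = x_2**2.
f_4 = x_1*x_2 - 8*x_1 - 3*x_2**2 + x_2 + 60, LT = x_1*x_2.

S(f_1,f_2): lcm = x_1**2. S = -4*x_1*x_2 + 12*x_1 + 1/6*x_2 + 46/3.
  reduce S modulo (f_1, f_2, f_3, f_4):
  remainder 641/6*x_2 - 1282/3 ≠ 0; add h_5 = 641/6*x_2 - 1282/3 to the basis.

The other S-polynomials (S(f_1,f_3), S(f_1,f_4), S(f_2,f_3), S(f_2,f_4), S(f_3,f_4), S(f_1,h_5), S(f_2,h_5), S(f_3,h_5), S(f_4,h_5)) all reduce to 0 modulo the current basis, so we have a Gröbner basis.
Inter-reduce: drop elements whose leading term is divisible by another's, tail-reduce, and make monic.
Reduced Gröbner basis: {x_1 - 4, x_2 - 4}.

The lex basis is triangular: the last element involves only x_2. Solving x_2 - 4 = 0 gives x_2 ∈ {4}; substituting each value into the earlier elements determines the remaining variables.
  x_2 = 4: the earlier basis element becomes x_1 - 4 = 0, giving x_1 = 4 — point (4, 4).

{(4, 4)}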